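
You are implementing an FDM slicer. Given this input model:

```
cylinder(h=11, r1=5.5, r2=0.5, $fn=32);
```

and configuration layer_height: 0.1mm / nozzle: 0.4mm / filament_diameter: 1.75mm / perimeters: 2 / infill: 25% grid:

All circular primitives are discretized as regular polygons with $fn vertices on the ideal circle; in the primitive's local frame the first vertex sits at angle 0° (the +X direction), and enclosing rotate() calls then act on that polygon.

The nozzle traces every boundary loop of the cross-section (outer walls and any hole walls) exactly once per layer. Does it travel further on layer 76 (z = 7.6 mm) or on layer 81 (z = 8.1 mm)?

layer 76 (z = 7.6 mm)

Layer 76 (z = 7.6): the cone contributes a regular 32-gon of circumradius 2.045 (interpolated between r1=5.5 and r2=0.5 at t=0.691) (perimeter = 2·32·2.045·sin(180°/32) = 12.83 mm). So its perimeter = 12.83 mm. Layer 81 (z = 8.1): the cone (r1=5.5→r2=0.5) has section circumradius 1.818 here — a regular 32-gon (perimeter = 2·32·1.818·sin(180°/32) = 11.41 mm). So its perimeter = 11.41 mm. Layer 76 is larger (12.83 vs 11.41 mm).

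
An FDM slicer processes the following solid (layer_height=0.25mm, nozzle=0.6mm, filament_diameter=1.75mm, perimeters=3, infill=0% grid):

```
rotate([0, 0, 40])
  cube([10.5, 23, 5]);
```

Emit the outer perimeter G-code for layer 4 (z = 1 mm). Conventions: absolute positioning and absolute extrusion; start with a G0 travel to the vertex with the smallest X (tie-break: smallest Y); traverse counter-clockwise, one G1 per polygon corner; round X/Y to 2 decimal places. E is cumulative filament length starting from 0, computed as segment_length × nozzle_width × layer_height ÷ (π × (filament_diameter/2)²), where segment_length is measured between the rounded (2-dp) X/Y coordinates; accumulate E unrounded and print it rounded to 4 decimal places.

G0 X-14.78 Y17.62 Z1.00
G1 X0.00 Y0.00 E1.4342
G1 X8.04 Y6.75 E2.0889
G1 X-6.74 Y24.37 E3.5231
G1 X-14.78 Y17.62 E4.1778

At z = 1 mm: the cube (footprint 10.5×23) is included at this height; (whole slice rotated 40° about Z — lengths, areas and connectivity unchanged). The outline is a single polygon with 4 vertices. Extrusion per mm of travel: 0.6 × 0.25 / (π × 0.875²) = 0.062363. Accumulating E over each segment gives final E = 4.1778.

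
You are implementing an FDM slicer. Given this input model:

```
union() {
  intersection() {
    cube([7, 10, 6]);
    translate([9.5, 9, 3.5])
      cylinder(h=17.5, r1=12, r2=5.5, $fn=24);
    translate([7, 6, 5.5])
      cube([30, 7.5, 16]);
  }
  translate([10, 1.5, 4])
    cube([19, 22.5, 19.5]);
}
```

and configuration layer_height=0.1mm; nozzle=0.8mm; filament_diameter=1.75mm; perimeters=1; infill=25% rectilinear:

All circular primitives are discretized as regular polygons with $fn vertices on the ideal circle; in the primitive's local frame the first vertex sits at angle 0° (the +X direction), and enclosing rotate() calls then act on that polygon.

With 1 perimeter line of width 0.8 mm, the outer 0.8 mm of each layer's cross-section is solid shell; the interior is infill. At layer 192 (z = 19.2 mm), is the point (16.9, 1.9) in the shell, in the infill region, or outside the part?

shell

At z = 19.2 mm: the cube does not reach this height (z outside [0, 6]); the cone at (9.5, 9): at t=0.897 of its height the radius interpolates to r₁+(r₂−r₁)t = 6.169, giving a regular 24-gon of that circumradius; the cube at (7, 6) (footprint 30×7.5) is included at this height; After intersecting: at least one operand is absent at this height, so nothing remains; the 19×22.5 cube at (10, 1.5) contributes its full rectangle; Taking the union: only the 19×22.5 cube at (10, 1.5) is present, so the union is just that shape — 1 connected region. Overall, the cross-section is a single solid region. The nearest boundary edge runs (10.00, 1.50)→(29.00, 1.50); distance from the point to it = 0.40 mm. The point is inside the cross-section, 0.40 mm from the nearest boundary — within the 0.8 mm shell band (1 × 0.8).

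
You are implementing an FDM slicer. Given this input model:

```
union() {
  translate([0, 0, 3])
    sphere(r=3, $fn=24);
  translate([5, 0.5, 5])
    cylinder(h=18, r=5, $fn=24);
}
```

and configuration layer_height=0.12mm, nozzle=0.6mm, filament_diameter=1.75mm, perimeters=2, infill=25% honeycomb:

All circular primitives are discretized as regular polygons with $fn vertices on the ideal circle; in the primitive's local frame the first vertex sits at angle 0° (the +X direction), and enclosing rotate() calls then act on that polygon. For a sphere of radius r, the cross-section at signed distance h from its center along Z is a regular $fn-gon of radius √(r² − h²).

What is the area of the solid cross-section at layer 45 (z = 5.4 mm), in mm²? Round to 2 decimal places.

83.26 mm²

At z = 5.4 mm: the r=3 sphere slices to a regular 24-gon of circumradius 1.800 (√(r²−h²) with h=2.4 from center) (area = (24/2)·1.800²·sin(360°/24) = 10.06 mm²); the r=5 cylinder at (5, 0.5) gives a regular 24-gon of circumradius 5 (constant along its height) (area = (24/2)·5.000²·sin(360°/24) = 77.65 mm²); Combining (union): the regions partially overlap — summed areas 87.71 mm² minus the doubly-counted overlap 4.45 mm² gives 83.26 mm² — area = 83.26 mm². Overall, the cross-section is a single solid region. Net area = 83.26 mm².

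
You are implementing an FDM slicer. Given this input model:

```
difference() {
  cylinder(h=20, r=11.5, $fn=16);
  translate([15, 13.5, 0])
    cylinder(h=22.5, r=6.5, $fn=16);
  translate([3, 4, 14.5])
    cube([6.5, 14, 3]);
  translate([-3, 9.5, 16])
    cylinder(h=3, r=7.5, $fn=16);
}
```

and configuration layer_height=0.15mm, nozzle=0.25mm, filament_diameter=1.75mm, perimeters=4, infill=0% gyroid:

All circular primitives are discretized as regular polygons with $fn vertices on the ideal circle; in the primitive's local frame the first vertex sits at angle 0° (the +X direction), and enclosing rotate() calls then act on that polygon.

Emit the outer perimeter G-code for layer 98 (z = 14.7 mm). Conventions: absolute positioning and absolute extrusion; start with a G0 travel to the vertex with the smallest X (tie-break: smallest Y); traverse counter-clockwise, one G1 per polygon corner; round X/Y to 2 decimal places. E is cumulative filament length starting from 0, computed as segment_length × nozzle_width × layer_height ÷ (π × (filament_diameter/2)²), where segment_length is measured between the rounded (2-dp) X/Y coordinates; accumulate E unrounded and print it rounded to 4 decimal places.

At z = 14.7 mm: the cylinder: section is a regular 16-gon, circumradius r=11.5; the r=6.5 cylinder at (15, 13.5) contributes a regular 16-gon of circumradius 6.5; the 6.5×14 cube at (3, 4) contributes its full rectangle; the cylinder at (-3, 9.5) does not reach this height (z outside [16, 19]); Taking the first minus the rest: starting from the r=11.5 cylinder, the r=6.5 cylinder at (15, 13.5) misses the remaining region (no effect); the 6.5×14 cube at (3, 4) partially overlaps it — only the 33.79 mm² overlap (of its 91.00 mm²) is removed, clipping the outline — 1 connected region. The outline is a single polygon with 18 vertices. Extrusion per mm of travel: 0.25 × 0.15 / (π × 0.875²) = 0.015591. Accumulating E over each segment gives final E = 1.2297.

G0 X-11.50 Y0.00 Z14.70
G1 X-10.62 Y-4.40 E0.0700
G1 X-8.13 Y-8.13 E0.1399
G1 X-4.40 Y-10.62 E0.2098
G1 X0.00 Y-11.50 E0.2798
G1 X4.40 Y-10.62 E0.3497
G1 X8.13 Y-8.13 E0.4196
G1 X10.62 Y-4.40 E0.4896
G1 X11.50 Y0.00 E0.5595
G1 X10.62 Y4.40 E0.6295
G1 X9.50 Y6.08 E0.6609
G1 X9.50 Y4.00 E0.6934
G1 X3.00 Y4.00 E0.7947
G1 X3.00 Y10.90 E0.9023
G1 X0.00 Y11.50 E0.9500
G1 X-4.40 Y10.62 E1.0199
G1 X-8.13 Y8.13 E1.0899
G1 X-10.62 Y4.40 E1.1598
G1 X-11.50 Y0.00 E1.2297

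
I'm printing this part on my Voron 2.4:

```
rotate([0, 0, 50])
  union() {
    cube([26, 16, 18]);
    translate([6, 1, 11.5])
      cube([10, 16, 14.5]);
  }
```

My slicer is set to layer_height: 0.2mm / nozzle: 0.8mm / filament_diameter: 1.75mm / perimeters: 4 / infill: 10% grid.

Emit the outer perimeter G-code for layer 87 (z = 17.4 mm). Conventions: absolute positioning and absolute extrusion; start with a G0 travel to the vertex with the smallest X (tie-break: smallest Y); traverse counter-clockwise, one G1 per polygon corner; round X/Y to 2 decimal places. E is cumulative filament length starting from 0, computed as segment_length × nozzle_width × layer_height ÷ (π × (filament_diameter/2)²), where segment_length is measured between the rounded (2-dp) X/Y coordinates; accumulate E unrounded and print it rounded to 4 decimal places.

G0 X-12.26 Y10.28 Z17.40
G1 X0.00 Y0.00 E1.0643
G1 X16.71 Y19.92 E2.7939
G1 X4.46 Y30.20 E3.8576
G1 X-1.97 Y22.54 E4.5229
G1 X-2.74 Y23.18 E4.5895
G1 X-9.17 Y15.52 E5.2548
G1 X-8.40 Y14.88 E5.3214
G1 X-12.26 Y10.28 E5.7208

At z = 17.4 mm: the cube is present — its section is the full 26×16 rectangle; the cube at (6, 1) (footprint 10×16) is included at this height; Taking the union: the regions partially overlap (shared area 150.00 mm²), so overlapping operands fuse into one piece — 1 connected region; (whole slice rotated 50° about Z — lengths, areas and connectivity unchanged). The outline is a single polygon with 8 vertices. Extrusion per mm of travel: 0.8 × 0.2 / (π × 0.875²) = 0.066520. Accumulating E over each segment gives final E = 5.7208.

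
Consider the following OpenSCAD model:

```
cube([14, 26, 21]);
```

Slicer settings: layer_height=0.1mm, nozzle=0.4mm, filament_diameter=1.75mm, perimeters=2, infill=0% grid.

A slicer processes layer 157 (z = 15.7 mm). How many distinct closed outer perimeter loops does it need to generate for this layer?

At z = 15.7 mm: the cube is present — its section is the full 14×26 rectangle. The result has 1 disconnected region.

1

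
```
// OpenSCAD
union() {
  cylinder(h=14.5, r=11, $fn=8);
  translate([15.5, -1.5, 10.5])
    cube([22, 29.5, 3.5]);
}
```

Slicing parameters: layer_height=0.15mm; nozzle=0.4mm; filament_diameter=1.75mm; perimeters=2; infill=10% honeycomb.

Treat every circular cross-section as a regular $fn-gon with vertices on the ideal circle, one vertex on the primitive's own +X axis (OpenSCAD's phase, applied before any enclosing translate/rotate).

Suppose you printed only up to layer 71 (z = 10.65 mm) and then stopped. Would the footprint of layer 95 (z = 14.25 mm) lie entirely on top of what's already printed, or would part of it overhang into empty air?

Compare the two slices. At z = 10.65: the cylinder: section is a regular 8-gon, circumradius r=11 (area = (8/2)·11.000²·sin(360°/8) = 342.24 mm²); the 22×29.5 cube at (15.5, -1.5) contributes its full rectangle (area 649.00 mm²); Combining (union): the 2 present regions are separate (no shared area or edge), so areas and boundary lengths simply add and each stays a separate island — area = 991.24 mm². At z = 14.25: the cylinder: section is a regular 8-gon, circumradius r=11 (area = (8/2)·11.000²·sin(360°/8) = 342.24 mm²); the cube at (15.5, -1.5) is absent (z outside [10.5, 14]); Combining (union): only the r=11 cylinder is present, so the union is just that shape — area = 342.24 mm². Checking containment: the cross-section at z = 14.25 is a subset of the cross-section at z = 10.65.

entirely on top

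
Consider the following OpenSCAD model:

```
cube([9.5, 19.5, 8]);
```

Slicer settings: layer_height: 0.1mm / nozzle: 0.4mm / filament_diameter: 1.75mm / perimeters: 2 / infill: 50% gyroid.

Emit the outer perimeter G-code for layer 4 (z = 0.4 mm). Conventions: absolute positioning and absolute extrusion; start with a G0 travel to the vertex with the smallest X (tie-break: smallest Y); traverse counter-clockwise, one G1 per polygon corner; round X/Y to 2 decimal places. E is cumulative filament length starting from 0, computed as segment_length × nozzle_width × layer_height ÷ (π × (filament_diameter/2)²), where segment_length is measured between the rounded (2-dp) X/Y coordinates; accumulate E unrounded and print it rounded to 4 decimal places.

At z = 0.4 mm: the 9.5×19.5 cube contributes its full rectangle. The outline is a single polygon with 4 vertices. Extrusion per mm of travel: 0.4 × 0.1 / (π × 0.875²) = 0.016630. Accumulating E over each segment gives final E = 0.9645.

G0 X0.00 Y0.00 Z0.40
G1 X9.50 Y0.00 E0.1580
G1 X9.50 Y19.50 E0.4823
G1 X0.00 Y19.50 E0.6403
G1 X0.00 Y0.00 E0.9645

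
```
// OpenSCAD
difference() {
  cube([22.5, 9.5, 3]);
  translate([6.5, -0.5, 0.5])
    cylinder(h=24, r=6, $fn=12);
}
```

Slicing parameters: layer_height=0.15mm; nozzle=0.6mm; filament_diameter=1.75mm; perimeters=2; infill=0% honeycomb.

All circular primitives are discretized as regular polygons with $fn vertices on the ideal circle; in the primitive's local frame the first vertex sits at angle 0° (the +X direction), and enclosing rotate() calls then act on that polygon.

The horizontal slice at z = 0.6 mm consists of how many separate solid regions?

1

At z = 0.6 mm: the cube is present — its section is the full 22.5×9.5 rectangle; the r=6 cylinder at (6.5, -0.5) contributes a regular 12-gon of circumradius 6; After the difference (first − rest): starting from the 22.5×9.5 cube, the r=6 cylinder at (6.5, -0.5) partially overlaps it — only the 48.07 mm² overlap (of its 108.00 mm²) is removed, clipping the outline — 1 connected region. The result has 1 disconnected region.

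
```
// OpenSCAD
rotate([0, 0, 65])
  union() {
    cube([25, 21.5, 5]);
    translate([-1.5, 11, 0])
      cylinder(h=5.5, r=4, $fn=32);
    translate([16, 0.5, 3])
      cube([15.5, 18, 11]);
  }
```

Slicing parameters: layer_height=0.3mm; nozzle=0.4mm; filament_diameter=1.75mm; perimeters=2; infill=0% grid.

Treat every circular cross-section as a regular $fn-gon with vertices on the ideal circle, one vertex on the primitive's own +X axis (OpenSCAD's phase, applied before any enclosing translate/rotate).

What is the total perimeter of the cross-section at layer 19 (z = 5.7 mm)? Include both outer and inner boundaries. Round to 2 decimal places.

67.00 mm

At z = 5.7 mm: the cube does not reach this height (z outside [0, 5]); the cylinder at (-1.5, 11) does not reach this height (z outside [0, 5.5]); the cube at (16, 0.5) is present — its section is the full 15.5×18 rectangle (perimeter 67.00 mm); Taking the union: only the 15.5×18 cube at (16, 0.5) is present, so the union is just that shape — boundary = 67.00 mm; (rotated 65° about Z; rotation is an isometry so areas/perimeters/island counts are preserved). Overall, the cross-section is a single solid region. Total boundary length (outer) = 67.00 mm.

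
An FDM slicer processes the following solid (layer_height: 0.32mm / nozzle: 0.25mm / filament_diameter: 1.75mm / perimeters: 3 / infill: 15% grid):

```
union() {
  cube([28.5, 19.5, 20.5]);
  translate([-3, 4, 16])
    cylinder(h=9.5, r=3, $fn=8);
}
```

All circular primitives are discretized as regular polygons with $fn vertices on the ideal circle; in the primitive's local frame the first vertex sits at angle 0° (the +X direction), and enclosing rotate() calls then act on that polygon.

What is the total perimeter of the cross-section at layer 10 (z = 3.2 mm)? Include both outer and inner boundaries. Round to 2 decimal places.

At z = 3.2 mm: the cube is present — its section is the full 28.5×19.5 rectangle (perimeter 96.00 mm); the cylinder at (-3, 4) is not intersected at this z (z outside [16, 25.5]); Merging all regions: only the 28.5×19.5 cube is present, so the union is just that shape — boundary = 96.00 mm. Overall, the cross-section is a single solid region. Total boundary length (outer) = 96.00 mm.

96.00 mm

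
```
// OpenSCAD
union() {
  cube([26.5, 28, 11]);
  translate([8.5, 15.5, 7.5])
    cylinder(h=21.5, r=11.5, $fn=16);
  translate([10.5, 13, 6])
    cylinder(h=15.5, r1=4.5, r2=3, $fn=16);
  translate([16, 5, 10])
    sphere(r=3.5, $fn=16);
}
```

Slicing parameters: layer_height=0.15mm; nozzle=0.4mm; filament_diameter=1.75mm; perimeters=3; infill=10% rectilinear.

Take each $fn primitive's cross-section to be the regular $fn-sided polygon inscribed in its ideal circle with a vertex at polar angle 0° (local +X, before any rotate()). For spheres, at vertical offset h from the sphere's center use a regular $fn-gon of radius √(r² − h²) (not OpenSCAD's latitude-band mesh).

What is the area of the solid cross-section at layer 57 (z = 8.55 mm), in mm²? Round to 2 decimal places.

At z = 8.55 mm: the cube (footprint 26.5×28) is included at this height (area 742.00 mm²); the r=11.5 cylinder at (8.5, 15.5) gives a regular 16-gon of circumradius 11.5 (constant along its height) (area = (16/2)·11.500²·sin(360°/16) = 404.88 mm²); the cone at (10.5, 13) contributes a regular 16-gon of circumradius 4.253 (interpolated between r1=4.5 and r2=3 at t=0.165) (area = (16/2)·4.253²·sin(360°/16) = 55.38 mm²); the r=3.5 sphere at (16, 5) contributes a regular 16-gon of circumradius √(3.5²−1.45²) = 3.186 (area = (16/2)·3.186²·sin(360°/16) = 31.07 mm²); Combining (union): the regions partially overlap — summed areas 1233.33 mm² minus the doubly-counted overlap 462.02 mm² gives 771.31 mm² — area = 771.31 mm². Overall, the cross-section is a single solid region. Net area = 771.31 mm².

771.31 mm²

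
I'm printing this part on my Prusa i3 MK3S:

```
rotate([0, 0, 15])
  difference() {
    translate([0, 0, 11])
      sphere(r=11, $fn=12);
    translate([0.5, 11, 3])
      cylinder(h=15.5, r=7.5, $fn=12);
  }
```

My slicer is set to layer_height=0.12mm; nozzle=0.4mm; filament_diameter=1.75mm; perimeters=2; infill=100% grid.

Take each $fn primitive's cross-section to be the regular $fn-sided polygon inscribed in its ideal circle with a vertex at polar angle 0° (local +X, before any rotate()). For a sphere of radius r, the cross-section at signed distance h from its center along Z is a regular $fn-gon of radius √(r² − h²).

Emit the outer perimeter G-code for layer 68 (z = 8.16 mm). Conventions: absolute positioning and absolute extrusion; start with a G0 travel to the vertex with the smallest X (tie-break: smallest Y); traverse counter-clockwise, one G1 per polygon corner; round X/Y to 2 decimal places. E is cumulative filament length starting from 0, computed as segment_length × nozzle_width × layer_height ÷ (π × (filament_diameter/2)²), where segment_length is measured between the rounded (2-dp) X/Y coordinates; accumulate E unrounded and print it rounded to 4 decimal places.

At z = 8.16 mm: the r=11 sphere contributes a regular 12-gon of circumradius √(11²−2.84²) = 10.627; the r=7.5 cylinder at (0.5, 11) contributes a regular 12-gon of circumradius 7.5; Subtracting the remaining from the first: starting from the r=11 sphere, the r=7.5 cylinder at (0.5, 11) partially overlaps it — only the 63.36 mm² overlap (of its 168.75 mm²) is removed, clipping the outline — 1 connected region; (rotated 15° about Z; rotation is an isometry so areas/perimeters/island counts are preserved). The outline is a single polygon with 16 vertices. Extrusion per mm of travel: 0.4 × 0.12 / (π × 0.875²) = 0.019956. Accumulating E over each segment gives final E = 1.3566.

G0 X-10.26 Y-2.75 Z8.16
G1 X-7.51 Y-7.51 E0.1097
G1 X-2.75 Y-10.26 E0.2194
G1 X2.75 Y-10.26 E0.3292
G1 X7.51 Y-7.51 E0.4389
G1 X10.26 Y-2.75 E0.5486
G1 X10.26 Y2.75 E0.6583
G1 X7.51 Y7.51 E0.7680
G1 X4.88 Y9.04 E0.8288
G1 X4.88 Y8.81 E0.8333
G1 X2.94 Y5.45 E0.9108
G1 X-0.42 Y3.51 E0.9882
G1 X-4.31 Y3.51 E1.0658
G1 X-7.67 Y5.45 E1.1433
G1 X-8.19 Y6.35 E1.1640
G1 X-10.26 Y2.75 E1.2469
G1 X-10.26 Y-2.75 E1.3566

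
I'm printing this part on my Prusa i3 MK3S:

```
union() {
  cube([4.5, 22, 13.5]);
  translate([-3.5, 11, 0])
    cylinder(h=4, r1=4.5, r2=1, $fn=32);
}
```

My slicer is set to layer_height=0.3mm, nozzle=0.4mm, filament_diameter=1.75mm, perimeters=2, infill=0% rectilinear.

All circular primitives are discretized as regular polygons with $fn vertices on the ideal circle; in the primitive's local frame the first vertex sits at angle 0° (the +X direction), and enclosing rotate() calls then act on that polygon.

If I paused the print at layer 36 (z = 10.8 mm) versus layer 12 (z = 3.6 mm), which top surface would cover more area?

layer 12 (z = 3.6 mm)

Layer 36 (z = 10.8): the cube is present — its section is the full 4.5×22 rectangle (area 99.00 mm²); the cone at (-3.5, 11) is absent (z outside [0, 4]); Taking the union: only the 4.5×22 cube is present, so the union is just that shape — area = 99.00 mm². So its area = 99.00 mm². Layer 12 (z = 3.6): the 4.5×22 cube contributes its full rectangle (area 99.00 mm²); the cone at (-3.5, 11): at t=0.900 of its height the radius interpolates to r₁+(r₂−r₁)t = 1.350, giving a regular 32-gon of that circumradius (area = (32/2)·1.350²·sin(360°/32) = 5.69 mm²); Combining (union): the 2 present regions are separate (no shared area or edge), so areas and boundary lengths simply add and each stays a separate island — area = 104.69 mm². So its area = 104.69 mm². Layer 12 is larger (104.69 vs 99.00 mm²).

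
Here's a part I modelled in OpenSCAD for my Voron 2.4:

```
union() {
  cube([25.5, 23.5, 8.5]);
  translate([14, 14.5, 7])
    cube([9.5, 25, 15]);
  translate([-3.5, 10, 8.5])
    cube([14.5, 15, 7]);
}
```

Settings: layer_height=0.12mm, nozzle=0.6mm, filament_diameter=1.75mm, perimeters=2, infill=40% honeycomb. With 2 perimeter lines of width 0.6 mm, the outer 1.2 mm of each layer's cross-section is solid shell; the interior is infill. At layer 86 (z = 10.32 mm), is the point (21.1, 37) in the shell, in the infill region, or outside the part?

At z = 10.32 mm: the cube is absent (z outside [0, 8.5]); the cube at (14, 14.5) (footprint 9.5×25) is included at this height; the 14.5×15 cube at (-3.5, 10) contributes its full rectangle; Merging all regions: the 2 present regions are separate (no shared area or edge), so areas and boundary lengths simply add and each stays a separate island — 2 connected regions. Overall, the cross-section has 2 separate islands. The nearest boundary edge runs (23.50, 39.50)→(23.50, 14.50); distance from the point to it = 2.40 mm. (Shell/infill is judged within the island containing the point — the largest one.) The point is inside the cross-section and 2.40 mm from the nearest boundary — more than the 1.2 mm shell width (2 × 0.6), so it's in the infill interior.

infill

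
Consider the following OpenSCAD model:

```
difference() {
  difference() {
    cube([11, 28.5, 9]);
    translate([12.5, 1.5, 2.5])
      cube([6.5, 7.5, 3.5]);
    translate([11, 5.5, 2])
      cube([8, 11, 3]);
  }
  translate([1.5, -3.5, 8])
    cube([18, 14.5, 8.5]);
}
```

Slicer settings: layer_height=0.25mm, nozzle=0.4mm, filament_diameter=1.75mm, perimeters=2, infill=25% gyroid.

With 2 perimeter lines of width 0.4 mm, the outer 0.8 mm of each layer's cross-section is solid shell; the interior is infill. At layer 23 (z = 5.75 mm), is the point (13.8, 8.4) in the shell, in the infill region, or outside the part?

At z = 5.75 mm: the cube is present — its section is the full 11×28.5 rectangle; the 6.5×7.5 cube at (12.5, 1.5) contributes its full rectangle; the cube at (11, 5.5) is absent (z outside [2, 5]); After the difference (first − rest): starting from the 11×28.5 cube, the 6.5×7.5 cube at (12.5, 1.5) misses the remaining region (no effect) — 1 connected region; the cube at (1.5, -3.5) is not intersected at this z (z outside [8, 16.5]); After the difference (first − rest): none of the subtracted shapes is present at this height, so the result so far is unchanged — 1 connected region. Overall, the cross-section is a single solid region. The nearest boundary edge runs (11.00, 28.50)→(11.00, 0.00); distance from the point to it = 2.80 mm. The point is not inside any of the regions above, so it lies outside the cross-section (2.80 mm from the nearest boundary).

outside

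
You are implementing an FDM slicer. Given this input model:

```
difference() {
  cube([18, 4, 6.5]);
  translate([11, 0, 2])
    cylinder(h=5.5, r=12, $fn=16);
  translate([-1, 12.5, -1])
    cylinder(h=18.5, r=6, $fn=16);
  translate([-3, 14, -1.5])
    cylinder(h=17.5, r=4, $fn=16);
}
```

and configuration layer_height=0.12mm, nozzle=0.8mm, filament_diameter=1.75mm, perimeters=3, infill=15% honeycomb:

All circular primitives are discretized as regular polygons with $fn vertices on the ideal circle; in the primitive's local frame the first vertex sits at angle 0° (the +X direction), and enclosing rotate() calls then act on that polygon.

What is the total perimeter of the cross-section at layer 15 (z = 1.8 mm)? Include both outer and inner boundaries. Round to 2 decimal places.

At z = 1.8 mm: the cube is present — its section is the full 18×4 rectangle (perimeter 44.00 mm); the cylinder at (11, 0) is not intersected at this z (z outside [2, 7.5]); the cylinder at (-1, 12.5): section is a regular 16-gon, circumradius r=6 (perimeter = 2·16·6.000·sin(180°/16) = 37.46 mm); the r=4 cylinder at (-3, 14) gives a regular 16-gon of circumradius 4 (constant along its height) (perimeter = 2·16·4.000·sin(180°/16) = 24.97 mm); Subtracting the remaining from the first: starting from the 18×4 cube, the r=6 cylinder at (-1, 12.5) misses the remaining region (no effect); the r=4 cylinder at (-3, 14) misses the remaining region (no effect) — boundary = 44.00 mm. Overall, the cross-section is a single solid region. Total boundary length (outer) = 44.00 mm.

44.00 mm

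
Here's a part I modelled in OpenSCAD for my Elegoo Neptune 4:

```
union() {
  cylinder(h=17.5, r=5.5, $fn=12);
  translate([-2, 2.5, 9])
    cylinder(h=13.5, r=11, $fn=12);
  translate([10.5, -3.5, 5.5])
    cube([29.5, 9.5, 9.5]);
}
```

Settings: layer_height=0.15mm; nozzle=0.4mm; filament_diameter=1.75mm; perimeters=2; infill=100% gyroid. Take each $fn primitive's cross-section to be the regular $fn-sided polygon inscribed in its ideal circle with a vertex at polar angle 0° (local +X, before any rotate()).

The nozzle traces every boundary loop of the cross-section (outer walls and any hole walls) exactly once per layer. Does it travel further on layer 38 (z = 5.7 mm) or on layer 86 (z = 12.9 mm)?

layer 86 (z = 12.9 mm)

Layer 38 (z = 5.7): the r=5.5 cylinder gives a regular 12-gon of circumradius 5.5 (constant along its height) (perimeter = 2·12·5.500·sin(180°/12) = 34.16 mm); the cylinder at (-2, 2.5) is not intersected at this z (z outside [9, 22.5]); the cube at (10.5, -3.5) is present — its section is the full 29.5×9.5 rectangle (perimeter 78.00 mm); Merging all regions: the 2 present regions are separate (no shared area or edge), so areas and boundary lengths simply add and each stays a separate island — boundary = 112.16 mm. So its perimeter = 112.16 mm. Layer 86 (z = 12.9): the cylinder: section is a regular 12-gon, circumradius r=5.5 (perimeter = 2·12·5.500·sin(180°/12) = 34.16 mm); the cylinder at (-2, 2.5): section is a regular 12-gon, circumradius r=11 (perimeter = 2·12·11.000·sin(180°/12) = 68.33 mm); the cube at (10.5, -3.5) (footprint 29.5×9.5) is included at this height (perimeter 78.00 mm); Combining (union): the regions partially overlap (shared area 90.75 mm²), so the edge portions inside another operand are dropped and the merged outline is re-measured after clipping — boundary = 146.33 mm. So its perimeter = 146.33 mm. Layer 86 is larger (146.33 vs 112.16 mm).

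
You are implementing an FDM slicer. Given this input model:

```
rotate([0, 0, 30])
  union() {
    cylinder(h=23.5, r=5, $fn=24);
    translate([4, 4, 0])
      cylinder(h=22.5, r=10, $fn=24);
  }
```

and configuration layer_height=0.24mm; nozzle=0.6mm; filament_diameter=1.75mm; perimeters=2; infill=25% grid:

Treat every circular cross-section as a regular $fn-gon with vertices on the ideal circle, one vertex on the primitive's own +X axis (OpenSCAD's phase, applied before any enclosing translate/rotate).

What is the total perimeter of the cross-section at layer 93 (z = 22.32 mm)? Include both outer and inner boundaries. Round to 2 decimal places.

63.14 mm

At z = 22.32 mm: the cylinder: section is a regular 24-gon, circumradius r=5 (perimeter = 2·24·5.000·sin(180°/24) = 31.33 mm); the r=10 cylinder at (4, 4) contributes a regular 24-gon of circumradius 10 (perimeter = 2·24·10.000·sin(180°/24) = 62.65 mm); Merging all regions: the regions partially overlap (shared area 74.53 mm²), so the edge portions inside another operand are dropped and the merged outline is re-measured after clipping — boundary = 63.14 mm; (whole slice rotated 30° about Z — lengths, areas and connectivity unchanged). Overall, the cross-section is a single solid region. Total boundary length (outer) = 63.14 mm.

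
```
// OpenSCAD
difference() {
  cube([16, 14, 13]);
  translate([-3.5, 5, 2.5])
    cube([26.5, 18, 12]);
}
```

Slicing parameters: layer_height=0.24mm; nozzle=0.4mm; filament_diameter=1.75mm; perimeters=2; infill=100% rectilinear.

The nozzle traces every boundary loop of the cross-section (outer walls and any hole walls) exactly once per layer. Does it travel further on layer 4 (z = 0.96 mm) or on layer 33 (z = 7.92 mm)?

layer 4 (z = 0.96 mm)

Layer 4 (z = 0.96): the cube is present — its section is the full 16×14 rectangle (perimeter 60.00 mm); the cube at (-3.5, 5) does not reach this height (z outside [2.5, 14.5]); Taking the first minus the rest: none of the subtracted shapes is present at this height, so the 16×14 cube is unchanged — boundary = 60.00 mm. So its perimeter = 60.00 mm. Layer 33 (z = 7.92): the cube is present — its section is the full 16×14 rectangle (perimeter 60.00 mm); the 26.5×18 cube at (-3.5, 5) contributes its full rectangle (perimeter 89.00 mm); After the difference (first − rest): starting from the 16×14 cube, the 26.5×18 cube at (-3.5, 5) partially overlaps it — only the 144.00 mm² overlap (of its 477.00 mm²) is removed, clipping the outline — boundary = 42.00 mm. So its perimeter = 42.00 mm. Layer 4 is larger (60.00 vs 42.00 mm).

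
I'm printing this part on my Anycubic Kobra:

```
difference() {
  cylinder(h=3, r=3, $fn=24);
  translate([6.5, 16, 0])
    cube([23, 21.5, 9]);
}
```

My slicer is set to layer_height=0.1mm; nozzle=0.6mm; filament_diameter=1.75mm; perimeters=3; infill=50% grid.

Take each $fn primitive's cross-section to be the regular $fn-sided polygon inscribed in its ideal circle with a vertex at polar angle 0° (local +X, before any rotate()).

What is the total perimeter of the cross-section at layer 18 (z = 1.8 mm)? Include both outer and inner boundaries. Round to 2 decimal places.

At z = 1.8 mm: the cylinder: section is a regular 24-gon, circumradius r=3 (perimeter = 2·24·3.000·sin(180°/24) = 18.80 mm); the cube at (6.5, 16) (footprint 23×21.5) is included at this height (perimeter 89.00 mm); Subtracting the remaining from the first: starting from the r=3 cylinder, the 23×21.5 cube at (6.5, 16) misses the remaining region (no effect) — boundary = 18.80 mm. Overall, the cross-section is a single solid region. Total boundary length (outer) = 18.80 mm.

18.80 mm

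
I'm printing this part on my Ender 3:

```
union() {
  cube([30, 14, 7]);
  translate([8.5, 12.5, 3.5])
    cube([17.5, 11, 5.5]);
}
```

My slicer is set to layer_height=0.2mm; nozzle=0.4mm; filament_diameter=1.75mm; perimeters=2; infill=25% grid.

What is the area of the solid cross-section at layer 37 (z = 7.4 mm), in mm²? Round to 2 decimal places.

At z = 7.4 mm: the cube is not intersected at this z (z outside [0, 7]); the cube at (8.5, 12.5) is present — its section is the full 17.5×11 rectangle (area 192.50 mm²); Taking the union: only the 17.5×11 cube at (8.5, 12.5) is present, so the union is just that shape — area = 192.50 mm². Overall, the cross-section is a single solid region. Net area = 192.50 mm².

192.50 mm²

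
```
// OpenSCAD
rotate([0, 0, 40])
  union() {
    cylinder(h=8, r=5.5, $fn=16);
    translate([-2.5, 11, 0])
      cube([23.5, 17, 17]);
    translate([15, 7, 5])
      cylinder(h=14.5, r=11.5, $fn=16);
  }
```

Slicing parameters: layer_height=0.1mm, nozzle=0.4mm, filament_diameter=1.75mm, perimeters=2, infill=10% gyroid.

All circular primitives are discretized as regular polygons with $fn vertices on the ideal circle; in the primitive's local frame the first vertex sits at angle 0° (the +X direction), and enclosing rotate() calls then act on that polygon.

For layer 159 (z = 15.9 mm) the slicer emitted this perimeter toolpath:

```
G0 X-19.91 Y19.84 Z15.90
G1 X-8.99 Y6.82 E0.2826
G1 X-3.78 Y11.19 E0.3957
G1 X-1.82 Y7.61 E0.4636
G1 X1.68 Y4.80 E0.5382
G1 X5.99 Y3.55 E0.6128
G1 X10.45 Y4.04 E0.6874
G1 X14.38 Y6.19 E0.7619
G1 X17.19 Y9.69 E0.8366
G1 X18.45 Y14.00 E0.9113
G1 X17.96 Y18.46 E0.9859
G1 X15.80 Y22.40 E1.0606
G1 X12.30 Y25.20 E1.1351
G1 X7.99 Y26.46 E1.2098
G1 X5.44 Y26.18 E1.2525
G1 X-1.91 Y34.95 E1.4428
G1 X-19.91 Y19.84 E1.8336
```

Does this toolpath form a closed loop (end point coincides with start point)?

yes

Start point (G0): (-19.91, 19.84). End point (last G1): the path returns to the start — closed.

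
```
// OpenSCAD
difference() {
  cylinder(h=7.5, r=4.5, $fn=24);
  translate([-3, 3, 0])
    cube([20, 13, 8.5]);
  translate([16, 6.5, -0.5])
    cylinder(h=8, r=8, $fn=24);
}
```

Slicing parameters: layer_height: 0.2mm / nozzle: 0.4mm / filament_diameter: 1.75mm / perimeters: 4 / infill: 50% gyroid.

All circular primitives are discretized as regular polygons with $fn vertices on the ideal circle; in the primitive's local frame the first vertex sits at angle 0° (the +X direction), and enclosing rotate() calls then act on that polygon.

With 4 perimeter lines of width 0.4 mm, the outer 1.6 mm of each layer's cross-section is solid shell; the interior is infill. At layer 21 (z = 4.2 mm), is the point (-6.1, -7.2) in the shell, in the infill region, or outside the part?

outside

At z = 4.2 mm: the cylinder: section is a regular 24-gon, circumradius r=4.5; the 20×13 cube at (-3, 3) contributes its full rectangle; the cylinder at (16, 6.5): section is a regular 24-gon, circumradius r=8; After the difference (first − rest): starting from the r=4.5 cylinder, the 20×13 cube at (-3, 3) partially overlaps it — only the 6.72 mm² overlap (of its 260.00 mm²) is removed, clipping the outline; the r=8 cylinder at (16, 6.5) misses the remaining region (no effect) — 1 connected region. Overall, the cross-section is a single solid region. The nearest boundary edge runs (-2.25, -3.90)→(-3.18, -3.18); distance from the point to it = 4.96 mm. The point is not inside any of the regions above, so it lies outside the cross-section (4.96 mm from the nearest boundary).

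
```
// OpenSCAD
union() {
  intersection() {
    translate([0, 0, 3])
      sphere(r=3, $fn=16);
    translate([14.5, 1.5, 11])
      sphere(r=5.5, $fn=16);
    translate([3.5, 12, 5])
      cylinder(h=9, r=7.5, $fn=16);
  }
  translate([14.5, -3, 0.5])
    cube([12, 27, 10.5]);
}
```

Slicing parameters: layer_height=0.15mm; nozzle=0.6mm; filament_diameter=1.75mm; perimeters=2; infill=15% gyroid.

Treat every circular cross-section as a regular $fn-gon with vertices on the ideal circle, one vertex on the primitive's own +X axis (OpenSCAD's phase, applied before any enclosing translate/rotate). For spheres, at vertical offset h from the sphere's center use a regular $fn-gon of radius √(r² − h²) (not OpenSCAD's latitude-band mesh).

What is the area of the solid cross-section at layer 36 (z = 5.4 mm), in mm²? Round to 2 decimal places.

324.00 mm²

At z = 5.4 mm: the r=3 sphere slices to a regular 16-gon of circumradius 1.800 (√(r²−h²) with h=2.4 from center) (area = (16/2)·1.800²·sin(360°/16) = 9.92 mm²); the sphere at (14.5, 1.5) is not intersected at this z (|z−center|=5.600 > r=5.5); the r=7.5 cylinder at (3.5, 12) gives a regular 16-gon of circumradius 7.5 (constant along its height) (area = (16/2)·7.500²·sin(360°/16) = 172.21 mm²); Taking the intersection: at least one operand is absent at this height, so nothing remains; the cube at (14.5, -3) (footprint 12×27) is included at this height (area 324.00 mm²); Combining (union): only the 12×27 cube at (14.5, -3) is present, so the union is just that shape — area = 324.00 mm². Overall, the cross-section is a single solid region. Net area = 324.00 mm².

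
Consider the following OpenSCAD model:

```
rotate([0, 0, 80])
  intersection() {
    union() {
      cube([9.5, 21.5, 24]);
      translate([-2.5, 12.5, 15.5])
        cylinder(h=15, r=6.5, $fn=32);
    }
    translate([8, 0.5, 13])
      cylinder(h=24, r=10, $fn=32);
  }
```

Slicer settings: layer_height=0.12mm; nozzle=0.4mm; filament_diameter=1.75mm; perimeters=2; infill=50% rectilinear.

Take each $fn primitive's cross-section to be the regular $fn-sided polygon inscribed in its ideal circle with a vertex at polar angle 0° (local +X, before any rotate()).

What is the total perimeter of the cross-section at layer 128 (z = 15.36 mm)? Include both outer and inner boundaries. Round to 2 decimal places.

37.10 mm

At z = 15.36 mm: the cube is present — its section is the full 9.5×21.5 rectangle (perimeter 62.00 mm); the cylinder at (-2.5, 12.5) does not reach this height (z outside [15.5, 30.5]); Taking the union: only the 9.5×21.5 cube is present, so the union is just that shape — boundary = 62.00 mm; the r=10 cylinder at (8, 0.5) contributes a regular 32-gon of circumradius 10 (perimeter = 2·32·10.000·sin(180°/32) = 62.73 mm); After intersecting: the r=10 cylinder at (8, 0.5) partially overlaps the result so far; clipping to the common part keeps 89.70 mm² — boundary = 37.10 mm; (whole slice rotated 80° about Z — lengths, areas and connectivity unchanged). Overall, the cross-section is a single solid region. Total boundary length (outer) = 37.10 mm.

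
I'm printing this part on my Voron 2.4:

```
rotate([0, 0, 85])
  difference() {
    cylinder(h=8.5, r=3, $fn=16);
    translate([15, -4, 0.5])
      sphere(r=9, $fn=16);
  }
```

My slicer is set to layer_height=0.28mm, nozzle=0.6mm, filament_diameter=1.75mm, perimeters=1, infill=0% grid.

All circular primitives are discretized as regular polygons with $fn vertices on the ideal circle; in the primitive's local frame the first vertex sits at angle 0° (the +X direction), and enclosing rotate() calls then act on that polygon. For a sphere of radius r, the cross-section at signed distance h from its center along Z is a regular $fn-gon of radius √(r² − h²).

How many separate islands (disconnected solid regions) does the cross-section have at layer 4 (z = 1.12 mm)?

1

At z = 1.12 mm: the r=3 cylinder gives a regular 16-gon of circumradius 3 (constant along its height); the r=9 sphere at (15, -4) slices to a regular 16-gon of circumradius 8.979 (√(r²−h²) with h=0.62 from center); Taking the first minus the rest: starting from the r=3 cylinder, the r=9 sphere at (15, -4) misses the remaining region (no effect) — 1 connected region; (rotated 85° about Z; rotation is an isometry so areas/perimeters/island counts are preserved). Overall, the cross-section is a single solid region. Island count = 1.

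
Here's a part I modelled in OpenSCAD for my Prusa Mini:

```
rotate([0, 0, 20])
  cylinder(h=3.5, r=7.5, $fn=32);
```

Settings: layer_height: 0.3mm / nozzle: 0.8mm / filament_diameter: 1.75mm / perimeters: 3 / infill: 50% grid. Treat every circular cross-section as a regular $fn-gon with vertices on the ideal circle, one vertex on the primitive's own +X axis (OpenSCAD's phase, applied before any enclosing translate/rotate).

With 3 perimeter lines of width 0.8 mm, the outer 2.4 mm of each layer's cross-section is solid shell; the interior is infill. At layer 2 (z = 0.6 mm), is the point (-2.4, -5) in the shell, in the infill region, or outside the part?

shell

At z = 0.6 mm: the r=7.5 cylinder gives a regular 32-gon of circumradius 7.5 (constant along its height); (whole slice rotated 20° about Z — lengths, areas and connectivity unchanged). Overall, the cross-section is a single solid region. Undo the 20° rotation: the query point maps to (-3.965, -3.878) in the un-rotated model frame. The nearest boundary edge runs (-6.24, -4.17)→(-5.30, -5.30); distance from the point to it = 1.94 mm. The point is inside the cross-section, 1.94 mm from the nearest boundary — within the 2.4 mm shell band (3 × 0.8).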